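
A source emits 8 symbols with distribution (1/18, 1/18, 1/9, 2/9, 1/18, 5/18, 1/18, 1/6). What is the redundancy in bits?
0.2948 bits

Redundancy measures how far a source is from maximum entropy:
R = H_max - H(X)

Maximum entropy for 8 symbols: H_max = log_2(8) = 3.0000 bits
Actual entropy: H(X) = 2.7052 bits
Redundancy: R = 3.0000 - 2.7052 = 0.2948 bits

This redundancy represents potential for compression: the source could be compressed by 0.2948 bits per symbol.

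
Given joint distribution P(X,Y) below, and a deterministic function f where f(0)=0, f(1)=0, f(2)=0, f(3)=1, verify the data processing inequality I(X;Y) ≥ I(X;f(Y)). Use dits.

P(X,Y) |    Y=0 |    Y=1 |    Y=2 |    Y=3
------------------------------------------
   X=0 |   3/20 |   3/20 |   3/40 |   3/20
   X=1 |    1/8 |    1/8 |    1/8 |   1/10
I(X;Y) = 0.0054, I(X;f(Y)) = 0.0016, inequality holds: 0.0054 ≥ 0.0016

Data Processing Inequality: For any Markov chain X → Y → Z, we have I(X;Y) ≥ I(X;Z).

Here Z = f(Y) is a deterministic function of Y, forming X → Y → Z.

Original I(X;Y) = 0.0054 dits

After applying f:
P(X,Z) where Z=f(Y):
- P(X,Z=0) = P(X,Y=0) + P(X,Y=1) + P(X,Y=2)
- P(X,Z=1) = P(X,Y=3)

I(X;Z) = I(X;f(Y)) = 0.0016 dits

Verification: 0.0054 ≥ 0.0016 ✓

Information cannot be created by processing; the function f can only lose information about X.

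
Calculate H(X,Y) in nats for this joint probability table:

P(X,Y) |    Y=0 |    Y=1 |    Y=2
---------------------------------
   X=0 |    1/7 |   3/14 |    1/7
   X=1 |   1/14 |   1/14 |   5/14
1.6308 nats

Joint entropy is H(X,Y) = -Σ_{x,y} p(x,y) log p(x,y).

Summing over all non-zero entries:
H(X,Y) = -[1/7·log_e(1/7) + 3/14·log_e(3/14) + 1/7·log_e(1/7) + 1/14·log_e(1/14) + 1/14·log_e(1/14) + 5/14·log_e(5/14)]
H(X,Y) = 1.6308 nats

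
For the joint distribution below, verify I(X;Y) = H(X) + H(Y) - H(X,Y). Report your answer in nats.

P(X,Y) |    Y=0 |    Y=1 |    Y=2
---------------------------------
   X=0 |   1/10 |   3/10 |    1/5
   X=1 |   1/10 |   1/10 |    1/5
I(X;Y) = 0.0322 nats

Mutual information has multiple equivalent forms:
- I(X;Y) = H(X) - H(X|Y)
- I(X;Y) = H(Y) - H(Y|X)
- I(X;Y) = H(X) + H(Y) - H(X,Y)

Computing all quantities:
H(X) = 0.6730, H(Y) = 1.0549, H(X,Y) = 1.6957
H(X|Y) = 0.6408, H(Y|X) = 1.0227

Verification:
H(X) - H(X|Y) = 0.6730 - 0.6408 = 0.0322
H(Y) - H(Y|X) = 1.0549 - 1.0227 = 0.0322
H(X) + H(Y) - H(X,Y) = 0.6730 + 1.0549 - 1.6957 = 0.0322

All forms give I(X;Y) = 0.0322 nats. ✓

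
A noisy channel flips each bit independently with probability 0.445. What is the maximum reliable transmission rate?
0.0087 bits

For a binary symmetric channel (BSC) with error probability p:
Capacity C = 1 - H(p) bits per symbol

where H(p) = -p log₂(p) - (1-p) log₂(1-p) is the binary entropy function.

H(0.445) = 0.9913 bits
C = 1 - 0.9913 = 0.0087 bits per symbol

This means we can reliably transmit up to 0.0087 bits of information per channel use.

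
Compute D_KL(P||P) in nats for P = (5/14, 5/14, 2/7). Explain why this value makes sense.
0.0000 nats

KL divergence satisfies the Gibbs inequality: D_KL(P||Q) ≥ 0 for all distributions P, Q.

D_KL(P||Q) = Σ p(x) log(p(x)/q(x))
Each term is p(x) × log_e(p(x)/p(x)) = p(x) × log_e(1) = 0, so the sum is 0.
D_KL(P||Q) = 0.0000 nats

When P = Q, the KL divergence is exactly 0, as there is no 'divergence' between identical distributions.

This non-negativity is a fundamental property: relative entropy cannot be negative because it measures how different Q is from P.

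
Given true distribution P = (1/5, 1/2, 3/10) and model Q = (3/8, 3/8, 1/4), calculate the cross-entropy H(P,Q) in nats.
1.1025 nats

Cross-entropy: H(P,Q) = -Σ p(x) log q(x)

Alternatively: H(P,Q) = H(P) + D_KL(P||Q)
H(P) = 1.0297 nats
D_KL(P||Q) = 0.0728 nats

H(P,Q) = 1.0297 + 0.0728 = 1.1025 nats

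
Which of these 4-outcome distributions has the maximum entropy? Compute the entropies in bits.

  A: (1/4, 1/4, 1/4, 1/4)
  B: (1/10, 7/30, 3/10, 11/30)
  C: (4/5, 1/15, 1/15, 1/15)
A

For a discrete distribution over n outcomes, entropy is maximized by the uniform distribution.

Computing entropies:
H(A) = 2.0000 bits
H(B) = 1.8739 bits
H(C) = 1.0389 bits

The uniform distribution (where all probabilities equal 1/4) achieves the maximum entropy of log_2(4) = 2.0000 bits.

Distribution A has the highest entropy.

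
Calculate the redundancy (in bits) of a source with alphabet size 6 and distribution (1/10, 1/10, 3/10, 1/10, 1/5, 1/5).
0.1385 bits

Redundancy measures how far a source is from maximum entropy:
R = H_max - H(X)

Maximum entropy for 6 symbols: H_max = log_2(6) = 2.5850 bits
Actual entropy: H(X) = 2.4464 bits
Redundancy: R = 2.5850 - 2.4464 = 0.1385 bits

This redundancy represents potential for compression: the source could be compressed by 0.1385 bits per symbol.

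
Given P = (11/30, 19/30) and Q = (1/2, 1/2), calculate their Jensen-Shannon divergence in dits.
0.0039 dits

Jensen-Shannon divergence is:
JSD(P||Q) = 0.5 × D_KL(P||M) + 0.5 × D_KL(Q||M)
where M = 0.5 × (P + Q) is the mixture distribution.

M = 0.5 × (11/30, 19/30) + 0.5 × (1/2, 1/2) = (13/30, 17/30)

D_KL(P||M) = 0.0040 dits
D_KL(Q||M) = 0.0039 dits

JSD(P||Q) = 0.5 × 0.0040 + 0.5 × 0.0039 = 0.0039 dits

Unlike KL divergence, JSD is symmetric and bounded: 0 ≤ JSD ≤ log(2).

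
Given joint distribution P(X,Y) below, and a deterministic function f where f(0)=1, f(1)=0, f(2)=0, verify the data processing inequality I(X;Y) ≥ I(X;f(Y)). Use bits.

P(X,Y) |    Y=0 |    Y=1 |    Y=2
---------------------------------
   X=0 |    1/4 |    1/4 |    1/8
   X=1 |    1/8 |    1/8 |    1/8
I(X;Y) = 0.0157, I(X;f(Y)) = 0.0032, inequality holds: 0.0157 ≥ 0.0032

Data Processing Inequality: For any Markov chain X → Y → Z, we have I(X;Y) ≥ I(X;Z).

Here Z = f(Y) is a deterministic function of Y, forming X → Y → Z.

Original I(X;Y) = 0.0157 bits

After applying f:
P(X,Z) where Z=f(Y):
- P(X,Z=0) = P(X,Y=1) + P(X,Y=2)
- P(X,Z=1) = P(X,Y=0)

I(X;Z) = I(X;f(Y)) = 0.0032 bits

Verification: 0.0157 ≥ 0.0032 ✓

Information cannot be created by processing; the function f can only lose information about X.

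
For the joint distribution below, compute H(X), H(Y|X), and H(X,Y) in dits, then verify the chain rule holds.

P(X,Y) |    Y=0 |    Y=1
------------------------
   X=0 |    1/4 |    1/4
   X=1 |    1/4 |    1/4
H(X,Y) = 0.6021, H(X) = 0.3010, H(Y|X) = 0.3010 (all in dits)

Chain rule: H(X,Y) = H(X) + H(Y|X)

Left side — joint entropy directly:
H(X,Y) = -Σ p(x,y) log p(x,y) = 0.6021 dits

Right side — compute H(Y|X) from the conditional distributions:
P(X) = (1/2, 1/2), so H(X) = 0.3010 dits
H(Y|X) = Σ_x P(X=x) · H(Y|X=x):
  P(Y|X=0) = (1/2, 1/2), H(Y|X=0) = 0.3010, weight P(X=0) = 1/2
  P(Y|X=1) = (1/2, 1/2), H(Y|X=1) = 0.3010, weight P(X=1) = 1/2
H(Y|X) = 0.3010 dits

H(X) + H(Y|X) = 0.3010 + 0.3010 = 0.6021 dits

Both sides equal 0.6021 dits. ✓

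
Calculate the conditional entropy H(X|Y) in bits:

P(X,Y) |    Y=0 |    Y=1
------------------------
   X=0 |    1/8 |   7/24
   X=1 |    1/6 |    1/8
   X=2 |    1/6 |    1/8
1.5101 bits

Using the chain rule: H(X|Y) = H(X,Y) - H(Y)

First, compute H(X,Y) = 2.5051 bits

Marginal P(Y) = (11/24, 13/24)
H(Y) = 0.9950 bits

H(X|Y) = H(X,Y) - H(Y) = 2.5051 - 0.9950 = 1.5101 bits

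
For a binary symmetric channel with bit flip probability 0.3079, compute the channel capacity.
0.1093 bits

For a binary symmetric channel (BSC) with error probability p:
Capacity C = 1 - H(p) bits per symbol

where H(p) = -p log₂(p) - (1-p) log₂(1-p) is the binary entropy function.

H(0.3079) = 0.8907 bits
C = 1 - 0.8907 = 0.1093 bits per symbol

This means we can reliably transmit up to 0.1093 bits of information per channel use.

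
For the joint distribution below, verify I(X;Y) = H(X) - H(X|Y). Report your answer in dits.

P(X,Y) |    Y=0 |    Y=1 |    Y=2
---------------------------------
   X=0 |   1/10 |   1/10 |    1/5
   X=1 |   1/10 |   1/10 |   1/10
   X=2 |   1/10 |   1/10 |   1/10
I(X;Y) = 0.0060 dits

Mutual information has multiple equivalent forms:
- I(X;Y) = H(X) - H(X|Y)
- I(X;Y) = H(Y) - H(Y|X)
- I(X;Y) = H(X) + H(Y) - H(X,Y)

Computing all quantities:
H(X) = 0.4729, H(Y) = 0.4729, H(X,Y) = 0.9398
H(X|Y) = 0.4669, H(Y|X) = 0.4669

Verification:
H(X) - H(X|Y) = 0.4729 - 0.4669 = 0.0060
H(Y) - H(Y|X) = 0.4729 - 0.4669 = 0.0060
H(X) + H(Y) - H(X,Y) = 0.4729 + 0.4729 - 0.9398 = 0.0060

All forms give I(X;Y) = 0.0060 dits. ✓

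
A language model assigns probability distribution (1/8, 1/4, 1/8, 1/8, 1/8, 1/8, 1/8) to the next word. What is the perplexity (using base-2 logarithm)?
6.7272

Perplexity is 2^H (or exp(H) for natural log).

First, H = -Σ p log p = 2.7500 bits
Perplexity = 2^2.7500 = 6.7272

Interpretation: The model's uncertainty is equivalent to choosing uniformly among 6.7 options.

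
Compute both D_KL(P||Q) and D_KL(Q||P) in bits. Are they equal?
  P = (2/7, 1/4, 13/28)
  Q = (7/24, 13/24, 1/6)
D_KL(P||Q) = 0.3989, D_KL(Q||P) = 0.3666

KL divergence is not symmetric: D_KL(P||Q) ≠ D_KL(Q||P) in general.

D_KL(P||Q) = 0.3989 bits
D_KL(Q||P) = 0.3666 bits

No, they are not equal!

This asymmetry is why KL divergence is not a true distance metric.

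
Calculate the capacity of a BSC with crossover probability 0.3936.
0.0329 bits

For a binary symmetric channel (BSC) with error probability p:
Capacity C = 1 - H(p) bits per symbol

where H(p) = -p log₂(p) - (1-p) log₂(1-p) is the binary entropy function.

H(0.3936) = 0.9671 bits
C = 1 - 0.9671 = 0.0329 bits per symbol

This means we can reliably transmit up to 0.0329 bits of information per channel use.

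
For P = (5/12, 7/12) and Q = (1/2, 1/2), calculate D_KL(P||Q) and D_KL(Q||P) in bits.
D_KL(P||Q) = 0.0201, D_KL(Q||P) = 0.0203

KL divergence is not symmetric: D_KL(P||Q) ≠ D_KL(Q||P) in general.

D_KL(P||Q) = 0.0201 bits
D_KL(Q||P) = 0.0203 bits

No, they are not equal!

This asymmetry is why KL divergence is not a true distance metric.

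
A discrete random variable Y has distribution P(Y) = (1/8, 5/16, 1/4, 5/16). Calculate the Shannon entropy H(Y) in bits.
1.9238 bits

Shannon entropy is H(X) = -Σ p(x) log p(x).

For P = (1/8, 5/16, 1/4, 5/16):
H = -1/8 × log_2(1/8) -5/16 × log_2(5/16) -1/4 × log_2(1/4) -5/16 × log_2(5/16)
H = 1.9238 bits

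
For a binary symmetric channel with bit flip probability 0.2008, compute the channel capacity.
0.2765 bits

For a binary symmetric channel (BSC) with error probability p:
Capacity C = 1 - H(p) bits per symbol

where H(p) = -p log₂(p) - (1-p) log₂(1-p) is the binary entropy function.

H(0.2008) = 0.7235 bits
C = 1 - 0.7235 = 0.2765 bits per symbol

This means we can reliably transmit up to 0.2765 bits of information per channel use.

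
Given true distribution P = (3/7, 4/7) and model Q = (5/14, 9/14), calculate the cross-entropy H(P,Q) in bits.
1.0009 bits

Cross-entropy: H(P,Q) = -Σ p(x) log q(x)

Alternatively: H(P,Q) = H(P) + D_KL(P||Q)
H(P) = 0.9852 bits
D_KL(P||Q) = 0.0156 bits

H(P,Q) = 0.9852 + 0.0156 = 1.0009 bits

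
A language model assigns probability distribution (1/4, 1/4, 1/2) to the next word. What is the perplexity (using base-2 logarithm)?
2.8284

Perplexity is 2^H (or exp(H) for natural log).

First, H = -Σ p log p = 1.5000 bits
Perplexity = 2^1.5000 = 2.8284

Interpretation: The model's uncertainty is equivalent to choosing uniformly among 2.8 options.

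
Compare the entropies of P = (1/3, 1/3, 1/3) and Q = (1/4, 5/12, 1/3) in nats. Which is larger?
P

Computing entropies in nats:
H(P) = 1.0986
H(Q) = 1.0776

Distribution P has higher entropy.

Intuition: The distribution closer to uniform (more spread out) has higher entropy.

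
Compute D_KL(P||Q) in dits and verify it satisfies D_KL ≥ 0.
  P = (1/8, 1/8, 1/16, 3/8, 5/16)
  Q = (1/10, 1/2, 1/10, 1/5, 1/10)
0.1811 dits

KL divergence satisfies the Gibbs inequality: D_KL(P||Q) ≥ 0 for all distributions P, Q.

D_KL(P||Q) = Σ p(x) log(p(x)/q(x))
Term by term:
  x=0: 1/8 × log_10[(1/8)/(1/10)] = 0.0121
  x=1: 1/8 × log_10[(1/8)/(1/2)] = -0.0753
  x=2: 1/16 × log_10[(1/16)/(1/10)] = -0.0128
  x=3: 3/8 × log_10[(3/8)/(1/5)] = 0.1024
  x=4: 5/16 × log_10[(5/16)/(1/10)] = 0.1546
D_KL(P||Q) = 0.1811 dits

D_KL(P||Q) = 0.1811 ≥ 0 ✓

This non-negativity is a fundamental property: relative entropy cannot be negative because it measures how different Q is from P.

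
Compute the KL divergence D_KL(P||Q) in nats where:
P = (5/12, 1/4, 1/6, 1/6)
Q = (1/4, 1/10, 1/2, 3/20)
0.2764 nats

KL divergence: D_KL(P||Q) = Σ p(x) log(p(x)/q(x))

Computing term by term:
  x=0: 5/12 × log_e[(5/12)/(1/4)] = 5/12 × 0.5108 = 0.2128
  x=1: 1/4 × log_e[(1/4)/(1/10)] = 1/4 × 0.9163 = 0.2291
  x=2: 1/6 × log_e[(1/6)/(1/2)] = 1/6 × -1.0986 = -0.1831
  x=3: 1/6 × log_e[(1/6)/(3/20)] = 1/6 × 0.1054 = 0.0176

D_KL(P||Q) = 0.2764 nats

Note: KL divergence is always non-negative and equals 0 iff P = Q.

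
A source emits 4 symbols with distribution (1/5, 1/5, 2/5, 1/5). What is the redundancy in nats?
0.0541 nats

Redundancy measures how far a source is from maximum entropy:
R = H_max - H(X)

Maximum entropy for 4 symbols: H_max = log_e(4) = 1.3863 nats
Actual entropy: H(X) = 1.3322 nats
Redundancy: R = 1.3863 - 1.3322 = 0.0541 nats

This redundancy represents potential for compression: the source could be compressed by 0.0541 nats per symbol.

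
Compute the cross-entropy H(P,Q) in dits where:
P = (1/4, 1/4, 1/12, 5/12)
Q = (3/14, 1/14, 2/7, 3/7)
0.6524 dits

Cross-entropy: H(P,Q) = -Σ p(x) log q(x)

Alternatively: H(P,Q) = H(P) + D_KL(P||Q)
H(P) = 0.5494 dits
D_KL(P||Q) = 0.1031 dits

H(P,Q) = 0.5494 + 0.1031 = 0.6524 dits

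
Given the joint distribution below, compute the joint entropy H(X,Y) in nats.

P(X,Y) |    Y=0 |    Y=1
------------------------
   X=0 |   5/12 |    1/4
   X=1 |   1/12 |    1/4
1.2650 nats

Joint entropy is H(X,Y) = -Σ_{x,y} p(x,y) log p(x,y).

Summing over all non-zero entries:
H(X,Y) = -[5/12·log_e(5/12) + 1/4·log_e(1/4) + 1/12·log_e(1/12) + 1/4·log_e(1/4)]
H(X,Y) = 1.2650 nats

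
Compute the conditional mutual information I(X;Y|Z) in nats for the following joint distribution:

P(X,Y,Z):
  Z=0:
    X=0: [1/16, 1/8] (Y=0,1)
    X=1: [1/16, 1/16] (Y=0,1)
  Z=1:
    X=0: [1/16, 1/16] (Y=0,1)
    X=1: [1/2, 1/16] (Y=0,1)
0.0474 nats

Conditional mutual information: I(X;Y|Z) = H(X|Z) + H(Y|Z) - H(X,Y|Z)

H(Z) = 0.6211
H(X,Z) = 1.1574 → H(X|Z) = 0.5363
H(Y,Z) = 1.1574 → H(Y|Z) = 0.5363
H(X,Y,Z) = 1.6462 → H(X,Y|Z) = 1.0251

I(X;Y|Z) = 0.5363 + 0.5363 - 1.0251 = 0.0474 nats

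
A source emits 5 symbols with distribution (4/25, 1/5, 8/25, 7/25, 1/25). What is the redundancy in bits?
0.2085 bits

Redundancy measures how far a source is from maximum entropy:
R = H_max - H(X)

Maximum entropy for 5 symbols: H_max = log_2(5) = 2.3219 bits
Actual entropy: H(X) = 2.1134 bits
Redundancy: R = 2.3219 - 2.1134 = 0.2085 bits

This redundancy represents potential for compression: the source could be compressed by 0.2085 bits per symbol.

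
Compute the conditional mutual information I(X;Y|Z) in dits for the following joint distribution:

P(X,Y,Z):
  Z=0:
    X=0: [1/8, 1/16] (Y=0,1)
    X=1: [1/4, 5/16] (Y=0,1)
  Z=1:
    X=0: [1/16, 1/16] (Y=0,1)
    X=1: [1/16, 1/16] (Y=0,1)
0.0061 dits

Conditional mutual information: I(X;Y|Z) = H(X|Z) + H(Y|Z) - H(X,Y|Z)

H(Z) = 0.2442
H(X,Z) = 0.5026 → H(X|Z) = 0.2584
H(Y,Z) = 0.5452 → H(Y|Z) = 0.3010
H(X,Y,Z) = 0.7975 → H(X,Y|Z) = 0.5533

I(X;Y|Z) = 0.2584 + 0.3010 - 0.5533 = 0.0061 dits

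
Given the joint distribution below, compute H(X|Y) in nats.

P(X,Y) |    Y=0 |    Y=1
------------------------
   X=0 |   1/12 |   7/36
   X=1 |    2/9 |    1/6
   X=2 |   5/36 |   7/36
1.0640 nats

Using the chain rule: H(X|Y) = H(X,Y) - H(Y)

First, compute H(X,Y) = 1.7510 nats

Marginal P(Y) = (4/9, 5/9)
H(Y) = 0.6870 nats

H(X|Y) = H(X,Y) - H(Y) = 1.7510 - 0.6870 = 1.0640 nats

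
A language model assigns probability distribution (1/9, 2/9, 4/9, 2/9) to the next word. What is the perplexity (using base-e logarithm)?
3.5717

Perplexity is e^H (or exp(H) for natural log).

First, H = -Σ p log p = 1.2730 nats
Perplexity = e^1.2730 = 3.5717

Interpretation: The model's uncertainty is equivalent to choosing uniformly among 3.6 options.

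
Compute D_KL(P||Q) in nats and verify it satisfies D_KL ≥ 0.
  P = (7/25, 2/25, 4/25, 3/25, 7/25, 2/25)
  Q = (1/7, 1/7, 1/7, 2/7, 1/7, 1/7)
0.1981 nats

KL divergence satisfies the Gibbs inequality: D_KL(P||Q) ≥ 0 for all distributions P, Q.

D_KL(P||Q) = Σ p(x) log(p(x)/q(x))
Term by term:
  x=0: 7/25 × log_e[(7/25)/(1/7)] = 0.1884
  x=1: 2/25 × log_e[(2/25)/(1/7)] = -0.0464
  x=2: 4/25 × log_e[(4/25)/(1/7)] = 0.0181
  x=3: 3/25 × log_e[(3/25)/(2/7)] = -0.1041
  x=4: 7/25 × log_e[(7/25)/(1/7)] = 0.1884
  x=5: 2/25 × log_e[(2/25)/(1/7)] = -0.0464
D_KL(P||Q) = 0.1981 nats

D_KL(P||Q) = 0.1981 ≥ 0 ✓

This non-negativity is a fundamental property: relative entropy cannot be negative because it measures how different Q is from P.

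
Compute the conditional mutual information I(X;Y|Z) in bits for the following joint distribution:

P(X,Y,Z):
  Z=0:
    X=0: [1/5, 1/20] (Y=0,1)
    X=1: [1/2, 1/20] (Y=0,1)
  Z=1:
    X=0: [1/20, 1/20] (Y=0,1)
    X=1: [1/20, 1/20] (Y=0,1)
0.0126 bits

Conditional mutual information: I(X;Y|Z) = H(X|Z) + H(Y|Z) - H(X,Y|Z)

H(Z) = 0.7219
H(X,Z) = 1.6388 → H(X|Z) = 0.9168
H(Y,Z) = 1.3568 → H(Y|Z) = 0.6349
H(X,Y,Z) = 2.2610 → H(X,Y|Z) = 1.5390

I(X;Y|Z) = 0.9168 + 0.6349 - 1.5390 = 0.0126 bits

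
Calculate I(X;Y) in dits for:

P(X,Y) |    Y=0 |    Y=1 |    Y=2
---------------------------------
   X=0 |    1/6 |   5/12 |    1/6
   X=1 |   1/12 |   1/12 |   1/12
0.0082 dits

Mutual information: I(X;Y) = H(X) + H(Y) - H(X,Y)

Marginals:
P(X) = (3/4, 1/4), H(X) = 0.2442 dits
P(Y) = (1/4, 1/2, 1/4), H(Y) = 0.4515 dits

Joint entropy: H(X,Y) = 0.6876 dits

I(X;Y) = 0.2442 + 0.4515 - 0.6876 = 0.0082 dits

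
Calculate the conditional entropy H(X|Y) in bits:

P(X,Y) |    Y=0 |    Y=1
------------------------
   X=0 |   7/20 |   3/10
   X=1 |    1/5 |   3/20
0.9333 bits

Using the chain rule: H(X|Y) = H(X,Y) - H(Y)

First, compute H(X,Y) = 1.9261 bits

Marginal P(Y) = (11/20, 9/20)
H(Y) = 0.9928 bits

H(X|Y) = H(X,Y) - H(Y) = 1.9261 - 0.9928 = 0.9333 bits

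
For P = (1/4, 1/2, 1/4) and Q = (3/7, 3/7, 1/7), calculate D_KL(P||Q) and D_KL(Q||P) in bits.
D_KL(P||Q) = 0.1186, D_KL(Q||P) = 0.1226

KL divergence is not symmetric: D_KL(P||Q) ≠ D_KL(Q||P) in general.

D_KL(P||Q) = 0.1186 bits
D_KL(Q||P) = 0.1226 bits

No, they are not equal!

This asymmetry is why KL divergence is not a true distance metric.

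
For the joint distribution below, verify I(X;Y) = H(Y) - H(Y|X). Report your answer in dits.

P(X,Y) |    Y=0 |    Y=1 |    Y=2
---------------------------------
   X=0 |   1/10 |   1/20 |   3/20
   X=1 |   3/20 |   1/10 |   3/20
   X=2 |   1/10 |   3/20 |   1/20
I(X;Y) = 0.0245 dits

Mutual information has multiple equivalent forms:
- I(X;Y) = H(X) - H(X|Y)
- I(X;Y) = H(Y) - H(Y|X)
- I(X;Y) = H(X) + H(Y) - H(X,Y)

Computing all quantities:
H(X) = 0.4729, H(Y) = 0.4760, H(X,Y) = 0.9244
H(X|Y) = 0.4484, H(Y|X) = 0.4515

Verification:
H(X) - H(X|Y) = 0.4729 - 0.4484 = 0.0245
H(Y) - H(Y|X) = 0.4760 - 0.4515 = 0.0245
H(X) + H(Y) - H(X,Y) = 0.4729 + 0.4760 - 0.9244 = 0.0245

All forms give I(X;Y) = 0.0245 dits. ✓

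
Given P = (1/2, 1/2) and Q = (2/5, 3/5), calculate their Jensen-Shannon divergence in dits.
0.0022 dits

Jensen-Shannon divergence is:
JSD(P||Q) = 0.5 × D_KL(P||M) + 0.5 × D_KL(Q||M)
where M = 0.5 × (P + Q) is the mixture distribution.

M = 0.5 × (1/2, 1/2) + 0.5 × (2/5, 3/5) = (9/20, 11/20)

D_KL(P||M) = 0.0022 dits
D_KL(Q||M) = 0.0022 dits

JSD(P||Q) = 0.5 × 0.0022 + 0.5 × 0.0022 = 0.0022 dits

Unlike KL divergence, JSD is symmetric and bounded: 0 ≤ JSD ≤ log(2).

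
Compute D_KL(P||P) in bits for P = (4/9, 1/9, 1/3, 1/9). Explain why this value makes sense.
0.0000 bits

KL divergence satisfies the Gibbs inequality: D_KL(P||Q) ≥ 0 for all distributions P, Q.

D_KL(P||Q) = Σ p(x) log(p(x)/q(x))
Each term is p(x) × log_2(p(x)/p(x)) = p(x) × log_2(1) = 0, so the sum is 0.
D_KL(P||Q) = 0.0000 bits

When P = Q, the KL divergence is exactly 0, as there is no 'divergence' between identical distributions.

This non-negativity is a fundamental property: relative entropy cannot be negative because it measures how different Q is from P.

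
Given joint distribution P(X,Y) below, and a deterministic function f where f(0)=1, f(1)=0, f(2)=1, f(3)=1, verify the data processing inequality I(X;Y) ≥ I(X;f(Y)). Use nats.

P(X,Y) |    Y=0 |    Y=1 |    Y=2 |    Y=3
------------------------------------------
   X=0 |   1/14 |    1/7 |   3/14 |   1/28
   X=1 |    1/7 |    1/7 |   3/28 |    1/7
I(X;Y) = 0.0622, I(X;f(Y)) = 0.0010, inequality holds: 0.0622 ≥ 0.0010

Data Processing Inequality: For any Markov chain X → Y → Z, we have I(X;Y) ≥ I(X;Z).

Here Z = f(Y) is a deterministic function of Y, forming X → Y → Z.

Original I(X;Y) = 0.0622 nats

After applying f:
P(X,Z) where Z=f(Y):
- P(X,Z=0) = P(X,Y=1)
- P(X,Z=1) = P(X,Y=0) + P(X,Y=2) + P(X,Y=3)

I(X;Z) = I(X;f(Y)) = 0.0010 nats

Verification: 0.0622 ≥ 0.0010 ✓

Information cannot be created by processing; the function f can only lose information about X.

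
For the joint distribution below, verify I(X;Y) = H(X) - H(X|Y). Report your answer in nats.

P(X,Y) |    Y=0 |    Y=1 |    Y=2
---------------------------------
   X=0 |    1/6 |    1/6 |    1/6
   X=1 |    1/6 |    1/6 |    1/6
I(X;Y) = 0.0000 nats

Mutual information has multiple equivalent forms:
- I(X;Y) = H(X) - H(X|Y)
- I(X;Y) = H(Y) - H(Y|X)
- I(X;Y) = H(X) + H(Y) - H(X,Y)

Computing all quantities:
H(X) = 0.6931, H(Y) = 1.0986, H(X,Y) = 1.7918
H(X|Y) = 0.6931, H(Y|X) = 1.0986

Verification:
H(X) - H(X|Y) = 0.6931 - 0.6931 = 0.0000
H(Y) - H(Y|X) = 1.0986 - 1.0986 = 0.0000
H(X) + H(Y) - H(X,Y) = 0.6931 + 1.0986 - 1.7918 = 0.0000

All forms give I(X;Y) = 0.0000 nats. ✓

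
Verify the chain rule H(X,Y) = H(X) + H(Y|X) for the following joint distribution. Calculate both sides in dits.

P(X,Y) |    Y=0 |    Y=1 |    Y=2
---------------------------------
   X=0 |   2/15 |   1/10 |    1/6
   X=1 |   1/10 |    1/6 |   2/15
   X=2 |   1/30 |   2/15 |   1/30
H(X,Y) = 0.9079, H(X) = 0.4581, H(Y|X) = 0.4497 (all in dits)

Chain rule: H(X,Y) = H(X) + H(Y|X)

Left side — joint entropy directly:
H(X,Y) = -Σ p(x,y) log p(x,y) = 0.9079 dits

Right side — compute H(Y|X) from the conditional distributions:
P(X) = (2/5, 2/5, 1/5), so H(X) = 0.4581 dits
H(Y|X) = Σ_x P(X=x) · H(Y|X=x):
  P(Y|X=0) = (1/3, 1/4, 5/12), H(Y|X=0) = 0.4680, weight P(X=0) = 2/5
  P(Y|X=1) = (1/4, 5/12, 1/3), H(Y|X=1) = 0.4680, weight P(X=1) = 2/5
  P(Y|X=2) = (1/6, 2/3, 1/6), H(Y|X=2) = 0.3768, weight P(X=2) = 1/5
H(Y|X) = 0.4497 dits

H(X) + H(Y|X) = 0.4581 + 0.4497 = 0.9079 dits

Both sides equal 0.9079 dits. ✓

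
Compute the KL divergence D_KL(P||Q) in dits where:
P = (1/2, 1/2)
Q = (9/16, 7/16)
0.0034 dits

KL divergence: D_KL(P||Q) = Σ p(x) log(p(x)/q(x))

Computing term by term:
  x=0: 1/2 × log_10[(1/2)/(9/16)] = 1/2 × -0.0512 = -0.0256
  x=1: 1/2 × log_10[(1/2)/(7/16)] = 1/2 × 0.0580 = 0.0290

D_KL(P||Q) = 0.0034 dits

Note: KL divergence is always non-negative and equals 0 iff P = Q.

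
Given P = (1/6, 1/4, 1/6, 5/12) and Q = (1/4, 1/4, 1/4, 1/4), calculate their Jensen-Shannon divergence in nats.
0.0189 nats

Jensen-Shannon divergence is:
JSD(P||Q) = 0.5 × D_KL(P||M) + 0.5 × D_KL(Q||M)
where M = 0.5 × (P + Q) is the mixture distribution.

M = 0.5 × (1/6, 1/4, 1/6, 5/12) + 0.5 × (1/4, 1/4, 1/4, 1/4) = (5/24, 1/4, 5/24, 1/3)

D_KL(P||M) = 0.0186 nats
D_KL(Q||M) = 0.0192 nats

JSD(P||Q) = 0.5 × 0.0186 + 0.5 × 0.0192 = 0.0189 nats

Unlike KL divergence, JSD is symmetric and bounded: 0 ≤ JSD ≤ log(2).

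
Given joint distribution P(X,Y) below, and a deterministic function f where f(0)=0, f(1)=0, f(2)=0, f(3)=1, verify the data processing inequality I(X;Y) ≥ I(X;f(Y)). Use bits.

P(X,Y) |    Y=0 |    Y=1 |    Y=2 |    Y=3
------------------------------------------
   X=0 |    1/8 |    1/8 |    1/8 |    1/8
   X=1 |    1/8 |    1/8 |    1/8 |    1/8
I(X;Y) = 0.0000, I(X;f(Y)) = 0.0000, inequality holds: 0.0000 ≥ 0.0000

Data Processing Inequality: For any Markov chain X → Y → Z, we have I(X;Y) ≥ I(X;Z).

Here Z = f(Y) is a deterministic function of Y, forming X → Y → Z.

Original I(X;Y) = 0.0000 bits

After applying f:
P(X,Z) where Z=f(Y):
- P(X,Z=0) = P(X,Y=0) + P(X,Y=1) + P(X,Y=2)
- P(X,Z=1) = P(X,Y=3)

I(X;Z) = I(X;f(Y)) = 0.0000 bits

Verification: 0.0000 ≥ 0.0000 ✓

Information cannot be created by processing; the function f can only lose information about X.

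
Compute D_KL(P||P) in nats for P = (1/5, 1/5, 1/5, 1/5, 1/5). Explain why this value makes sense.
0.0000 nats

KL divergence satisfies the Gibbs inequality: D_KL(P||Q) ≥ 0 for all distributions P, Q.

D_KL(P||Q) = Σ p(x) log(p(x)/q(x))
Each term is p(x) × log_e(p(x)/p(x)) = p(x) × log_e(1) = 0, so the sum is 0.
D_KL(P||Q) = 0.0000 nats

When P = Q, the KL divergence is exactly 0, as there is no 'divergence' between identical distributions.

This non-negativity is a fundamental property: relative entropy cannot be negative because it measures how different Q is from P.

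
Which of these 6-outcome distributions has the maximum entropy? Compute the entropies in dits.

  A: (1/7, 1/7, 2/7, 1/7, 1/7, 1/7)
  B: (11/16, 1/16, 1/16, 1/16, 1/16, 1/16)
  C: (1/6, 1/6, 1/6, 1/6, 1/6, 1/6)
C

For a discrete distribution over n outcomes, entropy is maximized by the uniform distribution.

Computing entropies:
H(A) = 0.7591 dits
H(B) = 0.4882 dits
H(C) = 0.7782 dits

The uniform distribution (where all probabilities equal 1/6) achieves the maximum entropy of log_10(6) = 0.7782 dits.

Distribution C has the highest entropy.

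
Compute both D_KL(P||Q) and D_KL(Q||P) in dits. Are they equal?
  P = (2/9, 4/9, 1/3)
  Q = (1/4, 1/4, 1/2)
D_KL(P||Q) = 0.0410, D_KL(Q||P) = 0.0384

KL divergence is not symmetric: D_KL(P||Q) ≠ D_KL(Q||P) in general.

D_KL(P||Q) = 0.0410 dits
D_KL(Q||P) = 0.0384 dits

No, they are not equal!

This asymmetry is why KL divergence is not a true distance metric.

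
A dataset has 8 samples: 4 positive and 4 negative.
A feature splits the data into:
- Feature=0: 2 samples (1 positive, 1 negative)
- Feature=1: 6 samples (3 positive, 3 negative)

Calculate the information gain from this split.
0.0000 bits

Information Gain = H(Y) - H(Y|Feature)

Before split:
P(positive) = 4/8 = 0.5000
H(Y) = 1.0000 bits

After split:
Feature=0: H = 1.0000 bits (weight = 2/8)
Feature=1: H = 1.0000 bits (weight = 6/8)
H(Y|Feature) = (2/8)×1.0000 + (6/8)×1.0000 = 1.0000 bits

Information Gain = 1.0000 - 1.0000 = 0.0000 bits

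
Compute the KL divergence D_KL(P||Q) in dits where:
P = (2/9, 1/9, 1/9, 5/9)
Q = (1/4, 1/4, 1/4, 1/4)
0.1030 dits

KL divergence: D_KL(P||Q) = Σ p(x) log(p(x)/q(x))

Computing term by term:
  x=0: 2/9 × log_10[(2/9)/(1/4)] = 2/9 × -0.0512 = -0.0114
  x=1: 1/9 × log_10[(1/9)/(1/4)] = 1/9 × -0.3522 = -0.0391
  x=2: 1/9 × log_10[(1/9)/(1/4)] = 1/9 × -0.3522 = -0.0391
  x=3: 5/9 × log_10[(5/9)/(1/4)] = 5/9 × 0.3468 = 0.1927

D_KL(P||Q) = 0.1030 dits

Note: KL divergence is always non-negative and equals 0 iff P = Q.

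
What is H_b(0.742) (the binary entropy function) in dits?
0.2480 dits

The binary entropy function is:
H(p) = -p log(p) - (1-p) log(1-p)

H(0.742) = -0.742 × log_10(0.742) - 0.258 × log_10(0.258)
H(0.742) = 0.2480 dits

Note: Binary entropy is maximized at p=0.5 (H=1 bit) and minimized at p=0 or p=1 (H=0).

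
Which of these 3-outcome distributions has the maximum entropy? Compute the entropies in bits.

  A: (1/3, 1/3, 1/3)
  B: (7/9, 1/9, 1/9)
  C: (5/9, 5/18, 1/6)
A

For a discrete distribution over n outcomes, entropy is maximized by the uniform distribution.

Computing entropies:
H(A) = 1.5850 bits
H(B) = 0.9864 bits
H(C) = 1.4153 bits

The uniform distribution (where all probabilities equal 1/3) achieves the maximum entropy of log_2(3) = 1.5850 bits.

Distribution A has the highest entropy.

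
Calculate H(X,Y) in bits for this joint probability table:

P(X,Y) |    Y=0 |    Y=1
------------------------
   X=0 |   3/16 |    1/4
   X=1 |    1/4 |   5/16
1.9772 bits

Joint entropy is H(X,Y) = -Σ_{x,y} p(x,y) log p(x,y).

Summing over all non-zero entries:
H(X,Y) = -[3/16·log_2(3/16) + 1/4·log_2(1/4) + 1/4·log_2(1/4) + 5/16·log_2(5/16)]
H(X,Y) = 1.9772 bits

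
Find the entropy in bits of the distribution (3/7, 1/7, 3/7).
1.4488 bits

Shannon entropy is H(X) = -Σ p(x) log p(x).

For P = (3/7, 1/7, 3/7):
H = -3/7 × log_2(3/7) -1/7 × log_2(1/7) -3/7 × log_2(3/7)
H = 1.4488 bits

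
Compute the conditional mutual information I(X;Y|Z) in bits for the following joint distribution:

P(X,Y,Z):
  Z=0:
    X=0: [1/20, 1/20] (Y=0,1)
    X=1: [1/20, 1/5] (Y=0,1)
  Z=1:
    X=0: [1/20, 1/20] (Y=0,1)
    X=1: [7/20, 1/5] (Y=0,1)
0.0263 bits

Conditional mutual information: I(X;Y|Z) = H(X|Z) + H(Y|Z) - H(X,Y|Z)

H(Z) = 0.9341
H(X,Z) = 1.6388 → H(X|Z) = 0.7047
H(Y,Z) = 1.8610 → H(Y|Z) = 0.9269
H(X,Y,Z) = 2.5394 → H(X,Y|Z) = 1.6053

I(X;Y|Z) = 0.7047 + 0.9269 - 1.6053 = 0.0263 bits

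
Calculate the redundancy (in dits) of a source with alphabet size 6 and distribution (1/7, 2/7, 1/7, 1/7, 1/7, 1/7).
0.0191 dits

Redundancy measures how far a source is from maximum entropy:
R = H_max - H(X)

Maximum entropy for 6 symbols: H_max = log_10(6) = 0.7782 dits
Actual entropy: H(X) = 0.7591 dits
Redundancy: R = 0.7782 - 0.7591 = 0.0191 dits

This redundancy represents potential for compression: the source could be compressed by 0.0191 dits per symbol.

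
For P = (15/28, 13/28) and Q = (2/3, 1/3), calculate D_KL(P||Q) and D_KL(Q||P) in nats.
D_KL(P||Q) = 0.0367, D_KL(Q||P) = 0.0353

KL divergence is not symmetric: D_KL(P||Q) ≠ D_KL(Q||P) in general.

D_KL(P||Q) = 0.0367 nats
D_KL(Q||P) = 0.0353 nats

No, they are not equal!

This asymmetry is why KL divergence is not a true distance metric.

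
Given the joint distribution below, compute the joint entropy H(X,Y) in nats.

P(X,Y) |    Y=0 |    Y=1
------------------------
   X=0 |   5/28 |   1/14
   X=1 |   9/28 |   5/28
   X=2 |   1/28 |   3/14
1.6177 nats

Joint entropy is H(X,Y) = -Σ_{x,y} p(x,y) log p(x,y).

Summing over all non-zero entries:
H(X,Y) = -[5/28·log_e(5/28) + 1/14·log_e(1/14) + 9/28·log_e(9/28) + 5/28·log_e(5/28) + 1/28·log_e(1/28) + 3/14·log_e(3/14)]
H(X,Y) = 1.6177 nats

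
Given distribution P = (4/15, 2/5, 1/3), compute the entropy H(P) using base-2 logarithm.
1.5656 bits

Shannon entropy is H(X) = -Σ p(x) log p(x).

For P = (4/15, 2/5, 1/3):
H = -4/15 × log_2(4/15) -2/5 × log_2(2/5) -1/3 × log_2(1/3)
H = 1.5656 bits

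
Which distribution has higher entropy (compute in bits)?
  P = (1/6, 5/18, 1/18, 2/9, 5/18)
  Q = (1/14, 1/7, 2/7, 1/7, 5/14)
P

Computing entropies in bits:
H(P) = 2.1714
H(Q) = 2.1210

Distribution P has higher entropy.

Intuition: The distribution closer to uniform (more spread out) has higher entropy.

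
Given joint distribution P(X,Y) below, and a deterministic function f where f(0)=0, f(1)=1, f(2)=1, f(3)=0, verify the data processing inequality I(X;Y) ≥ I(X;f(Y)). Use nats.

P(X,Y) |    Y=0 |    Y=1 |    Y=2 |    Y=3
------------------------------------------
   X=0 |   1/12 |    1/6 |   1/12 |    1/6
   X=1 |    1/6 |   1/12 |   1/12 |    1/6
I(X;Y) = 0.0283, I(X;f(Y)) = 0.0144, inequality holds: 0.0283 ≥ 0.0144

Data Processing Inequality: For any Markov chain X → Y → Z, we have I(X;Y) ≥ I(X;Z).

Here Z = f(Y) is a deterministic function of Y, forming X → Y → Z.

Original I(X;Y) = 0.0283 nats

After applying f:
P(X,Z) where Z=f(Y):
- P(X,Z=0) = P(X,Y=0) + P(X,Y=3)
- P(X,Z=1) = P(X,Y=1) + P(X,Y=2)

I(X;Z) = I(X;f(Y)) = 0.0144 nats

Verification: 0.0283 ≥ 0.0144 ✓

Information cannot be created by processing; the function f can only lose information about X.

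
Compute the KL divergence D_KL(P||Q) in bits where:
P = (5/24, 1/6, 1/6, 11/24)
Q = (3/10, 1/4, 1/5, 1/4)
0.1499 bits

KL divergence: D_KL(P||Q) = Σ p(x) log(p(x)/q(x))

Computing term by term:
  x=0: 5/24 × log_2[(5/24)/(3/10)] = 5/24 × -0.5261 = -0.1096
  x=1: 1/6 × log_2[(1/6)/(1/4)] = 1/6 × -0.5850 = -0.0975
  x=2: 1/6 × log_2[(1/6)/(1/5)] = 1/6 × -0.2630 = -0.0438
  x=3: 11/24 × log_2[(11/24)/(1/4)] = 11/24 × 0.8745 = 0.4008

D_KL(P||Q) = 0.1499 bits

Note: KL divergence is always non-negative and equals 0 iff P = Q.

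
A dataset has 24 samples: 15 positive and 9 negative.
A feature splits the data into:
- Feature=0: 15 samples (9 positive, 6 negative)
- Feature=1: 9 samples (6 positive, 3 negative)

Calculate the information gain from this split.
0.0032 bits

Information Gain = H(Y) - H(Y|Feature)

Before split:
P(positive) = 15/24 = 0.6250
H(Y) = 0.9544 bits

After split:
Feature=0: H = 0.9710 bits (weight = 15/24)
Feature=1: H = 0.9183 bits (weight = 9/24)
H(Y|Feature) = (15/24)×0.9710 + (9/24)×0.9183 = 0.9512 bits

Information Gain = 0.9544 - 0.9512 = 0.0032 bits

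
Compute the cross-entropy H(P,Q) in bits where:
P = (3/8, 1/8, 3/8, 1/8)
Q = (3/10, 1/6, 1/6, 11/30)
2.1248 bits

Cross-entropy: H(P,Q) = -Σ p(x) log q(x)

Alternatively: H(P,Q) = H(P) + D_KL(P||Q)
H(P) = 1.8113 bits
D_KL(P||Q) = 0.3135 bits

H(P,Q) = 1.8113 + 0.3135 = 2.1248 bits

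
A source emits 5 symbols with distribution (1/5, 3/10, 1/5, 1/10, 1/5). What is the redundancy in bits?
0.0755 bits

Redundancy measures how far a source is from maximum entropy:
R = H_max - H(X)

Maximum entropy for 5 symbols: H_max = log_2(5) = 2.3219 bits
Actual entropy: H(X) = 2.2464 bits
Redundancy: R = 2.3219 - 2.2464 = 0.0755 bits

This redundancy represents potential for compression: the source could be compressed by 0.0755 bits per symbol.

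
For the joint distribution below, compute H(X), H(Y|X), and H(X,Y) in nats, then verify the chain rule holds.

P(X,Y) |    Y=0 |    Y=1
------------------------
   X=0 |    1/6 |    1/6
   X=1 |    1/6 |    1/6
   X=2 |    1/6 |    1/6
H(X,Y) = 1.7918, H(X) = 1.0986, H(Y|X) = 0.6931 (all in nats)

Chain rule: H(X,Y) = H(X) + H(Y|X)

Left side — joint entropy directly:
H(X,Y) = -Σ p(x,y) log p(x,y) = 1.7918 nats

Right side — compute H(Y|X) from the conditional distributions:
P(X) = (1/3, 1/3, 1/3), so H(X) = 1.0986 nats
H(Y|X) = Σ_x P(X=x) · H(Y|X=x):
  P(Y|X=0) = (1/2, 1/2), H(Y|X=0) = 0.6931, weight P(X=0) = 1/3
  P(Y|X=1) = (1/2, 1/2), H(Y|X=1) = 0.6931, weight P(X=1) = 1/3
  P(Y|X=2) = (1/2, 1/2), H(Y|X=2) = 0.6931, weight P(X=2) = 1/3
H(Y|X) = 0.6931 nats

H(X) + H(Y|X) = 1.0986 + 0.6931 = 1.7918 nats

Both sides equal 1.7918 nats. ✓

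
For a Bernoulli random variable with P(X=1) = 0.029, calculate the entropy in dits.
0.0570 dits

The binary entropy function is:
H(p) = -p log(p) - (1-p) log(1-p)

H(0.029) = -0.029 × log_10(0.029) - 0.971 × log_10(0.971)
H(0.029) = 0.0570 dits

Note: Binary entropy is maximized at p=0.5 (H=1 bit) and minimized at p=0 or p=1 (H=0).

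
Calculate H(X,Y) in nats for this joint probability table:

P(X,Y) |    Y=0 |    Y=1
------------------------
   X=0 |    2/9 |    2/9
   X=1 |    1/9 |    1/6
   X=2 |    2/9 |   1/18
1.7061 nats

Joint entropy is H(X,Y) = -Σ_{x,y} p(x,y) log p(x,y).

Summing over all non-zero entries:
H(X,Y) = -[2/9·log_e(2/9) + 2/9·log_e(2/9) + 1/9·log_e(1/9) + 1/6·log_e(1/6) + 2/9·log_e(2/9) + 1/18·log_e(1/18)]
H(X,Y) = 1.7061 nats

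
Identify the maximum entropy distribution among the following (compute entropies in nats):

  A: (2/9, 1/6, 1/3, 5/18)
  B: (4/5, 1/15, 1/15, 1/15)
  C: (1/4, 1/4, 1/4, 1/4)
C

For a discrete distribution over n outcomes, entropy is maximized by the uniform distribution.

Computing entropies:
H(A) = 1.3549 nats
H(B) = 0.7201 nats
H(C) = 1.3863 nats

The uniform distribution (where all probabilities equal 1/4) achieves the maximum entropy of log_e(4) = 1.3863 nats.

Distribution C has the highest entropy.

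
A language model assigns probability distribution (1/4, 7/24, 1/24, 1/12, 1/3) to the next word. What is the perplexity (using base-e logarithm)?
4.1027

Perplexity is e^H (or exp(H) for natural log).

First, H = -Σ p log p = 1.4116 nats
Perplexity = e^1.4116 = 4.1027

Interpretation: The model's uncertainty is equivalent to choosing uniformly among 4.1 options.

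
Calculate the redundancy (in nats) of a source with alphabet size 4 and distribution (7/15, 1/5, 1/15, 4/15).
0.1757 nats

Redundancy measures how far a source is from maximum entropy:
R = H_max - H(X)

Maximum entropy for 4 symbols: H_max = log_e(4) = 1.3863 nats
Actual entropy: H(X) = 1.2106 nats
Redundancy: R = 1.3863 - 1.2106 = 0.1757 nats

This redundancy represents potential for compression: the source could be compressed by 0.1757 nats per symbol.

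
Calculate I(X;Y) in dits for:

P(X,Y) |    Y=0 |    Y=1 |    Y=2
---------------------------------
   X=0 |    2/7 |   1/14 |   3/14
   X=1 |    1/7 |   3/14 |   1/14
0.0386 dits

Mutual information: I(X;Y) = H(X) + H(Y) - H(X,Y)

Marginals:
P(X) = (4/7, 3/7), H(X) = 0.2966 dits
P(Y) = (3/7, 2/7, 2/7), H(Y) = 0.4686 dits

Joint entropy: H(X,Y) = 0.7266 dits

I(X;Y) = 0.2966 + 0.4686 - 0.7266 = 0.0386 dits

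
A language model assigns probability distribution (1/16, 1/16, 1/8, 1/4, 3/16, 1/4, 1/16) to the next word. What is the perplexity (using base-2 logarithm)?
5.9704

Perplexity is 2^H (or exp(H) for natural log).

First, H = -Σ p log p = 2.5778 bits
Perplexity = 2^2.5778 = 5.9704

Interpretation: The model's uncertainty is equivalent to choosing uniformly among 6.0 options.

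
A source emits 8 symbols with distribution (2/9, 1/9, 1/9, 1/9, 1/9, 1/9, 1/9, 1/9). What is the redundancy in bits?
0.0523 bits

Redundancy measures how far a source is from maximum entropy:
R = H_max - H(X)

Maximum entropy for 8 symbols: H_max = log_2(8) = 3.0000 bits
Actual entropy: H(X) = 2.9477 bits
Redundancy: R = 3.0000 - 2.9477 = 0.0523 bits

This redundancy represents potential for compression: the source could be compressed by 0.0523 bits per symbol.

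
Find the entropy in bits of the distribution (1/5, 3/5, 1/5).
1.3710 bits

Shannon entropy is H(X) = -Σ p(x) log p(x).

For P = (1/5, 3/5, 1/5):
H = -1/5 × log_2(1/5) -3/5 × log_2(3/5) -1/5 × log_2(1/5)
H = 1.3710 bits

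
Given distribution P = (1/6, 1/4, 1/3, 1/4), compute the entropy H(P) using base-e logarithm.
1.3580 nats

Shannon entropy is H(X) = -Σ p(x) log p(x).

For P = (1/6, 1/4, 1/3, 1/4):
H = -1/6 × log_e(1/6) -1/4 × log_e(1/4) -1/3 × log_e(1/3) -1/4 × log_e(1/4)
H = 1.3580 nats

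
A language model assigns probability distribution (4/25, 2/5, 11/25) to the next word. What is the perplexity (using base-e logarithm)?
2.7759

Perplexity is e^H (or exp(H) for natural log).

First, H = -Σ p log p = 1.0210 nats
Perplexity = e^1.0210 = 2.7759

Interpretation: The model's uncertainty is equivalent to choosing uniformly among 2.8 options.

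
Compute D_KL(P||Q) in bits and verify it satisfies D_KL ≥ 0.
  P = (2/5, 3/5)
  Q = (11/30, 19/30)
0.0034 bits

KL divergence satisfies the Gibbs inequality: D_KL(P||Q) ≥ 0 for all distributions P, Q.

D_KL(P||Q) = Σ p(x) log(p(x)/q(x))
Term by term:
  x=0: 2/5 × log_2[(2/5)/(11/30)] = 0.0502
  x=1: 3/5 × log_2[(3/5)/(19/30)] = -0.0468
D_KL(P||Q) = 0.0034 bits

D_KL(P||Q) = 0.0034 ≥ 0 ✓

This non-negativity is a fundamental property: relative entropy cannot be negative because it measures how different Q is from P.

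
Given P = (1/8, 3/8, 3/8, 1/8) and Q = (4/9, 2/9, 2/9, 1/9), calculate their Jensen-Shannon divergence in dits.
0.0293 dits

Jensen-Shannon divergence is:
JSD(P||Q) = 0.5 × D_KL(P||M) + 0.5 × D_KL(Q||M)
where M = 0.5 × (P + Q) is the mixture distribution.

M = 0.5 × (1/8, 3/8, 3/8, 1/8) + 0.5 × (4/9, 2/9, 2/9, 1/9) = (0.284722, 0.298611, 0.298611, 0.118056)

D_KL(P||M) = 0.0326 dits
D_KL(Q||M) = 0.0260 dits

JSD(P||Q) = 0.5 × 0.0326 + 0.5 × 0.0260 = 0.0293 dits

Unlike KL divergence, JSD is symmetric and bounded: 0 ≤ JSD ≤ log(2).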